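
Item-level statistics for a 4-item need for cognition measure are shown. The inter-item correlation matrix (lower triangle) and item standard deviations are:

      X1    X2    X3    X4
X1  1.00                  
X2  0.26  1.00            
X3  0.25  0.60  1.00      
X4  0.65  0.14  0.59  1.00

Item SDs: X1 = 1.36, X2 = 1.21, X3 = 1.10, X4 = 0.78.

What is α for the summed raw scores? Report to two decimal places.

Σσ²ᵢ = 1.36² + 1.21² + 1.10² + 0.78² = 5.1321
Covariances σ_ij = r_ij · s_i · s_j:
  σ(X1,X2) = 0.26 × 1.36 × 1.21 = 0.4279
  σ(X1,X3) = 0.25 × 1.36 × 1.10 = 0.3740
  σ(X1,X4) = 0.65 × 1.36 × 0.78 = 0.6895
  σ(X2,X3) = 0.60 × 1.21 × 1.10 = 0.7986
  σ(X2,X4) = 0.14 × 1.21 × 0.78 = 0.1321
  σ(X3,X4) = 0.59 × 1.10 × 0.78 = 0.5062
σ²_T = Σσ²ᵢ + 2·Σσ_ij = 5.1321 + 2 × 2.9283 = 10.9887
α = (4/3)·(1 − 5.1321/10.9887) = 0.71

α = 0.71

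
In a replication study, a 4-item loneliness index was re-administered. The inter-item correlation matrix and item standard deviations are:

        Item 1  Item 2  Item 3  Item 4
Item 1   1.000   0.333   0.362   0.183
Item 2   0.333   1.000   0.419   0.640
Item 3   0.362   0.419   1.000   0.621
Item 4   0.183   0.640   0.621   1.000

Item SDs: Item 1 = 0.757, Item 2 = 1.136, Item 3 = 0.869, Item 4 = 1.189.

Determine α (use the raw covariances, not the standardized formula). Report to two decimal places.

α = 0.75

Σσ²ᵢ = 0.757² + 1.136² + 0.869² + 1.189² = 4.0324
Covariances σ_ij = r_ij · s_i · s_j:
  σ(Item 1,Item 2) = 0.333 × 0.757 × 1.136 = 0.2864
  σ(Item 1,Item 3) = 0.362 × 0.757 × 0.869 = 0.2381
  σ(Item 1,Item 4) = 0.183 × 0.757 × 1.189 = 0.1647
  σ(Item 2,Item 3) = 0.419 × 1.136 × 0.869 = 0.4136
  σ(Item 2,Item 4) = 0.640 × 1.136 × 1.189 = 0.8645
  σ(Item 3,Item 4) = 0.621 × 0.869 × 1.189 = 0.6416
σ²_T = Σσ²ᵢ + 2·Σσ_ij = 4.0324 + 2 × 2.6089 = 9.2502
α = (4/3)·(1 − 4.0324/9.2502) = 0.75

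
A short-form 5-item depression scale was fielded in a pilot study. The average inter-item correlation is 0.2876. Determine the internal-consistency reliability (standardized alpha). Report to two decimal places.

Standardized α = k·r̄ / (1 + (k−1)·r̄) = 5 × 0.2876 / (1 + 4 × 0.2876)
  = 1.4380 / 2.1504 = 0.67

standardized alpha = 0.67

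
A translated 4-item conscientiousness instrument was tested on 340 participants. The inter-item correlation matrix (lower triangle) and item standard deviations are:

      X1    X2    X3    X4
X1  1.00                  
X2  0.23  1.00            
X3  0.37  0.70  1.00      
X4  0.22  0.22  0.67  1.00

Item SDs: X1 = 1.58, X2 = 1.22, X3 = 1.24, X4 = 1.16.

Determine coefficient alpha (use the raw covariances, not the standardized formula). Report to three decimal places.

coefficient alpha = 0.709

Σσ²ᵢ = 1.58² + 1.22² + 1.24² + 1.16² = 6.8680
Covariances σ_ij = r_ij · s_i · s_j:
  σ(X1,X2) = 0.23 × 1.58 × 1.22 = 0.4433
  σ(X1,X3) = 0.37 × 1.58 × 1.24 = 0.7249
  σ(X1,X4) = 0.22 × 1.58 × 1.16 = 0.4032
  σ(X2,X3) = 0.70 × 1.22 × 1.24 = 1.0590
  σ(X2,X4) = 0.22 × 1.22 × 1.16 = 0.3113
  σ(X3,X4) = 0.67 × 1.24 × 1.16 = 0.9637
σ²_T = Σσ²ᵢ + 2·Σσ_ij = 6.8680 + 2 × 3.9054 = 14.6788
α = (4/3)·(1 − 6.8680/14.6788) = 0.709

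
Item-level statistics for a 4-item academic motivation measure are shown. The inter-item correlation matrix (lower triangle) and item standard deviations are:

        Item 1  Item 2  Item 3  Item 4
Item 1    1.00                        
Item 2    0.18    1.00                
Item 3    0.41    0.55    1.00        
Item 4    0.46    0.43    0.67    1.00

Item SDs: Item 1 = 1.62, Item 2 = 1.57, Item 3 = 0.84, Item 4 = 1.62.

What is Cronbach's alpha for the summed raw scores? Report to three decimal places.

Σσ²ᵢ = 1.62² + 1.57² + 0.84² + 1.62² = 8.4193
Covariances σ_ij = r_ij · s_i · s_j:
  σ(Item 1,Item 2) = 0.18 × 1.62 × 1.57 = 0.4578
  σ(Item 1,Item 3) = 0.41 × 1.62 × 0.84 = 0.5579
  σ(Item 1,Item 4) = 0.46 × 1.62 × 1.62 = 1.2072
  σ(Item 2,Item 3) = 0.55 × 1.57 × 0.84 = 0.7253
  σ(Item 2,Item 4) = 0.43 × 1.57 × 1.62 = 1.0937
  σ(Item 3,Item 4) = 0.67 × 0.84 × 1.62 = 0.9117
σ²_T = Σσ²ᵢ + 2·Σσ_ij = 8.4193 + 2 × 4.9536 = 18.3265
α = (4/3)·(1 − 8.4193/18.3265) = 0.721

α = 0.721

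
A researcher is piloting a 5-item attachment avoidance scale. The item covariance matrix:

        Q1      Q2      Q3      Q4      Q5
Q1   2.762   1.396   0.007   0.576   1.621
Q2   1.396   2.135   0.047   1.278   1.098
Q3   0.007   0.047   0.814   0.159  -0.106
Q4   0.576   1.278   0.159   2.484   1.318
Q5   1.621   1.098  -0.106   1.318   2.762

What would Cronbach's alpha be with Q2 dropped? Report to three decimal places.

Remaining items: Q1, Q3, Q4, Q5 (k = 4).
Σσ²ᵢ = 2.762 + 0.814 + 2.484 + 2.762 = 8.822
Var(T) = 8.822 + 2 × 3.575 = 15.972
α (item deleted) = (4/3)·(1 − 8.822/15.972) = 0.597

α = 0.597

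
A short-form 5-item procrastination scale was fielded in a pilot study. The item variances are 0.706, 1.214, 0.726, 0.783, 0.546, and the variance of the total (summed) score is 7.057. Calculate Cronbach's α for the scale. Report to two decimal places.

Cronbach's α = 0.55

Σσᵢ² = 0.706 + 1.214 + 0.726 + 0.783 + 0.546 = 3.975
α = (k/(k−1))·(1 − Σσᵢ²/σ²_T) = (5/4)·(1 − 3.975/7.057) = 0.55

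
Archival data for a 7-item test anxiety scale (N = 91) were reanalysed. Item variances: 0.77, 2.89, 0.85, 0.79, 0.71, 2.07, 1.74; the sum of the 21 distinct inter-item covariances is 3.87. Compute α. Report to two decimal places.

Σσ²ᵢ = 0.77 + 2.89 + 0.85 + 0.79 + 0.71 + 2.07 + 1.74 = 9.82
Sum of distinct covariances = 3.87
Var(T) = Σσ²ᵢ + 2·Σcov = 9.82 + 2 × 3.87 = 17.56
α = (7/6)·(1 − 9.82/17.56) = 0.51

α = 0.51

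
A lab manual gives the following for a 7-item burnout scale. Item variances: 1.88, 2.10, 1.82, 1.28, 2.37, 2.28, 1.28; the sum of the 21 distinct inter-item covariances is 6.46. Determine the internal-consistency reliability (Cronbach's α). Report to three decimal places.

ΣVar(i) = 1.88 + 2.10 + 1.82 + 1.28 + 2.37 + 2.28 + 1.28 = 13.01
Sum of distinct covariances = 6.46
σ²_total = ΣVar(i) + 2·Σcov = 13.01 + 2 × 6.46 = 25.93
α = (7/6)·(1 − 13.01/25.93) = 0.581

α = 0.581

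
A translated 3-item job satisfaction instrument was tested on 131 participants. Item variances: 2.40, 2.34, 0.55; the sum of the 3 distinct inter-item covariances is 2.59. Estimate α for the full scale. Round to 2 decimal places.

ΣVar(i) = 2.40 + 2.34 + 0.55 = 5.29
Sum of distinct covariances = 2.59
total variance = ΣVar(i) + 2·Σcov = 5.29 + 2 × 2.59 = 10.47
α = (3/2)·(1 − 5.29/10.47) = 0.74

α = 0.74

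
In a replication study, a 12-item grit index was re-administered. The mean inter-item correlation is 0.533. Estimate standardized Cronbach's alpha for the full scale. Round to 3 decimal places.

standardized Cronbach's alpha = 0.932

Standardized α = k·r̄ / (1 + (k−1)·r̄) = 12 × 0.533 / (1 + 11 × 0.533)
  = 6.3960 / 6.8630 = 0.932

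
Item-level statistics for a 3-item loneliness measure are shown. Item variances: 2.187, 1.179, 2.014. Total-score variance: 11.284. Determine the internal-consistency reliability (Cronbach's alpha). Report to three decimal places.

Σσ²ᵢ = 2.187 + 1.179 + 2.014 = 5.380
α = (k/(k−1))·(1 − Σσ²ᵢ/σ²_total) = (3/2)·(1 − 5.380/11.284) = 0.785

Cronbach's alpha = 0.785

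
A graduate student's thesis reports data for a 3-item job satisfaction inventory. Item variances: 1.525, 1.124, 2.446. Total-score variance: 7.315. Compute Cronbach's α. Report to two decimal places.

α = 0.46

sum of item variances = 1.525 + 1.124 + 2.446 = 5.095
α = (k/(k−1))·(1 − sum of item variances/σ²_total) = (3/2)·(1 − 5.095/7.315) = 0.46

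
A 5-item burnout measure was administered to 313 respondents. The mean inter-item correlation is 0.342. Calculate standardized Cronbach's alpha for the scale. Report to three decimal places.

Standardized α = k·r̄ / (1 + (k−1)·r̄) = 5 × 0.342 / (1 + 4 × 0.342)
  = 1.7100 / 2.3680 = 0.722

α = 0.722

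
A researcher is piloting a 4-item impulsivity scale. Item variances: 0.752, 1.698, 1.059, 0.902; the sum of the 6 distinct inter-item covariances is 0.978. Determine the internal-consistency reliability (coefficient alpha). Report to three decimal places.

Σσᵢ² = 0.752 + 1.698 + 1.059 + 0.902 = 4.411
Sum of distinct covariances = 0.978
total variance = Σσᵢ² + 2·Σcov = 4.411 + 2 × 0.978 = 6.367
α = (4/3)·(1 − 4.411/6.367) = 0.410

coefficient alpha = 0.410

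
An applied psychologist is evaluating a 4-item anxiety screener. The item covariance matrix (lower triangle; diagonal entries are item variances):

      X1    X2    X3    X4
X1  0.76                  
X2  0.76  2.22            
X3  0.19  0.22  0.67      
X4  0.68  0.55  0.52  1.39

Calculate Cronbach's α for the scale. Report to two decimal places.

Σσᵢ² = 0.76 + 2.22 + 0.67 + 1.39 = 5.04
Σ_{i<j} σ_ij = 2.92
Var(T) = 5.04 + 2 × 2.92 = 10.88
α = (k/(k−1))·(1 − Σσᵢ²/Var(T)) = (4/3)·(1 − 5.04/10.88) = 0.72

Cronbach's α = 0.72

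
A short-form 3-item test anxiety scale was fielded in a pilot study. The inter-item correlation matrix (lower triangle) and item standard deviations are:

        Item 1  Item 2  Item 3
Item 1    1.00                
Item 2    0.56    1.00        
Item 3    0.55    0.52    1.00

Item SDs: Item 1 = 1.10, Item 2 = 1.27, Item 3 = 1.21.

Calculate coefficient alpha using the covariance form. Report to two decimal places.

Σσ²ᵢ = 1.10² + 1.27² + 1.21² = 4.2870
Covariances σ_ij = r_ij · s_i · s_j:
  σ(Item 1,Item 2) = 0.56 × 1.10 × 1.27 = 0.7823
  σ(Item 1,Item 3) = 0.55 × 1.10 × 1.21 = 0.7321
  σ(Item 2,Item 3) = 0.52 × 1.27 × 1.21 = 0.7991
σ²_T = Σσ²ᵢ + 2·Σσ_ij = 4.2870 + 2 × 2.3135 = 8.9140
α = (3/2)·(1 − 4.2870/8.9140) = 0.78

α = 0.78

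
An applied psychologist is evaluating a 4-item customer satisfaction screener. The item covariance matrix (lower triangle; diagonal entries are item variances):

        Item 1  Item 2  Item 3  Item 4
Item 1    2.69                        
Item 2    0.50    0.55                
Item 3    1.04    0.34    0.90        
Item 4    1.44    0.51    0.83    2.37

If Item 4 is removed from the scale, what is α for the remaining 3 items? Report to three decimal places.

Remaining items: Item 1, Item 2, Item 3 (k = 3).
ΣVar(i) = 2.69 + 0.55 + 0.90 = 4.14
Var(T) = 4.14 + 2 × 1.88 = 7.90
α (item deleted) = (3/2)·(1 − 4.14/7.90) = 0.714

α = 0.714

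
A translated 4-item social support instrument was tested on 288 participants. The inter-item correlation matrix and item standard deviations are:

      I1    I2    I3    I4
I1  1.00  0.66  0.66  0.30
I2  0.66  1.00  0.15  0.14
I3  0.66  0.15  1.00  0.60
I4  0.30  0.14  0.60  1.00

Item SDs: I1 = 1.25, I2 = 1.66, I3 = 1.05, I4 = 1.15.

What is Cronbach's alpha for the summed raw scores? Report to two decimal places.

α = 0.72

Σσ²ᵢ = 1.25² + 1.66² + 1.05² + 1.15² = 6.7431
Covariances σ_ij = r_ij · s_i · s_j:
  σ(I1,I2) = 0.66 × 1.25 × 1.66 = 1.3695
  σ(I1,I3) = 0.66 × 1.25 × 1.05 = 0.8663
  σ(I1,I4) = 0.30 × 1.25 × 1.15 = 0.4312
  σ(I2,I3) = 0.15 × 1.66 × 1.05 = 0.2614
  σ(I2,I4) = 0.14 × 1.66 × 1.15 = 0.2673
  σ(I3,I4) = 0.60 × 1.05 × 1.15 = 0.7245
σ²_T = Σσ²ᵢ + 2·Σσ_ij = 6.7431 + 2 × 3.9202 = 14.5835
α = (4/3)·(1 − 6.7431/14.5835) = 0.72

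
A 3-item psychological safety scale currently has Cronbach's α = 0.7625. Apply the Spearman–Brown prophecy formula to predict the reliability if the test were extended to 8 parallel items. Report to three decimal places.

Length factor m = 8/3 = 2.6667
α' = m·α / (1 + (m−1)·α)
   = 8/3 × 0.7625 / (1 + (8/3 − 1) × 0.7625)
   = 2.0333 / 2.2708 = 0.895

predicted reliability = 0.895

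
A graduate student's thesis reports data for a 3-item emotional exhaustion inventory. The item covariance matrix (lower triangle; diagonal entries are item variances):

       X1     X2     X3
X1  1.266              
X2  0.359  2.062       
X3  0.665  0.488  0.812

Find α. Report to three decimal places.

α = 0.633

sum of item variances = 1.266 + 2.062 + 0.812 = 4.140
Sum of the distinct covariances = 1.512
σ²_T = 4.140 + 2 × 1.512 = 7.164
α = (k/(k−1))·(1 − sum of item variances/σ²_T) = (3/2)·(1 − 4.140/7.164) = 0.633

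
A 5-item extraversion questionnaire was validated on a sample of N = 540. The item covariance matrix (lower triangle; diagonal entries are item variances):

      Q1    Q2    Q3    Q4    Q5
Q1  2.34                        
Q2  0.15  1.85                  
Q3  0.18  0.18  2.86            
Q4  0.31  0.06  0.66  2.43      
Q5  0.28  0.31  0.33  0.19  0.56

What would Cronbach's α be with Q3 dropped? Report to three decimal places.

Cronbach's α = 0.354

Remaining items: Q1, Q2, Q4, Q5 (k = 4).
sum of item variances = 2.34 + 1.85 + 2.43 + 0.56 = 7.18
σ²_total = 7.18 + 2 × 1.30 = 9.78
α (item deleted) = (4/3)·(1 − 7.18/9.78) = 0.354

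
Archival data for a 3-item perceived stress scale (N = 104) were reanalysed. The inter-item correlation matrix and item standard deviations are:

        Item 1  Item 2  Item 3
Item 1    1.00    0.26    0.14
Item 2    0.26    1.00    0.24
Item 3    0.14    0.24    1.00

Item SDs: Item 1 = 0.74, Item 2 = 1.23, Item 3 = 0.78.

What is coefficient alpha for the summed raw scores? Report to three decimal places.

coefficient alpha = 0.437

Σσ²ᵢ = 0.74² + 1.23² + 0.78² = 2.6689
Covariances σ_ij = r_ij · s_i · s_j:
  σ(Item 1,Item 2) = 0.26 × 0.74 × 1.23 = 0.2367
  σ(Item 1,Item 3) = 0.14 × 0.74 × 0.78 = 0.0808
  σ(Item 2,Item 3) = 0.24 × 1.23 × 0.78 = 0.2303
σ²_T = Σσ²ᵢ + 2·Σσ_ij = 2.6689 + 2 × 0.5478 = 3.7645
α = (3/2)·(1 − 2.6689/3.7645) = 0.437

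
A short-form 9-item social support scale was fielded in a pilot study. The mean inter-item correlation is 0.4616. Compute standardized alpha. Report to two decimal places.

Standardized α = k·r̄ / (1 + (k−1)·r̄) = 9 × 0.4616 / (1 + 8 × 0.4616)
  = 4.1544 / 4.6928 = 0.89

standardized alpha = 0.89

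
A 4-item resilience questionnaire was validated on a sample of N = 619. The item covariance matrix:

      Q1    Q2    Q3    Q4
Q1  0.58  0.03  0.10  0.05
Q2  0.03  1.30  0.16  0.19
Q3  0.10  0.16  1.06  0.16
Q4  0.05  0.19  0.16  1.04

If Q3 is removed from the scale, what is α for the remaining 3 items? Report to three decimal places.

Remaining items: Q1, Q2, Q4 (k = 3).
sum of item variances = 0.58 + 1.30 + 1.04 = 2.92
Var(T) = 2.92 + 2 × 0.27 = 3.46
α (item deleted) = (3/2)·(1 − 2.92/3.46) = 0.234

α = 0.234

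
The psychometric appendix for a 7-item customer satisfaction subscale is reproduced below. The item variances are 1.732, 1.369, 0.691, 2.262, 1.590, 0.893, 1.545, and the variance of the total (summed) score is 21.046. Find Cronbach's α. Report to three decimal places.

Σσᵢ² = 1.732 + 1.369 + 0.691 + 2.262 + 1.590 + 0.893 + 1.545 = 10.082
α = (k/(k−1))·(1 − Σσᵢ²/Var(T)) = (7/6)·(1 − 10.082/21.046) = 0.608

Cronbach's α = 0.608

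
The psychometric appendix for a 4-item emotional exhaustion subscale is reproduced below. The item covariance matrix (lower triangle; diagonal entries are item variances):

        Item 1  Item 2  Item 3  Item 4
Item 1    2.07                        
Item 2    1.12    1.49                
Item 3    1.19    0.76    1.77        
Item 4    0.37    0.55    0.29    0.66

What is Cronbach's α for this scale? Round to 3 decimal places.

sum of item variances = 2.07 + 1.49 + 1.77 + 0.66 = 5.99
Sum of the distinct covariances = 4.28
σ²_total = 5.99 + 2 × 4.28 = 14.55
α = (k/(k−1))·(1 − sum of item variances/σ²_total) = (4/3)·(1 − 5.99/14.55) = 0.784

α = 0.784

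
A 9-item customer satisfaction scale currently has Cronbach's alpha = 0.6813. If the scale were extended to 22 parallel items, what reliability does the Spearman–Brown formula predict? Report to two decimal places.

Length factor m = 22/9 = 2.4444
α' = m·α / (1 + (m−1)·α)
   = 22/9 × 0.6813 / (1 + (22/9 − 1) × 0.6813)
   = 1.6654 / 1.9841 = 0.84

predicted reliability = 0.84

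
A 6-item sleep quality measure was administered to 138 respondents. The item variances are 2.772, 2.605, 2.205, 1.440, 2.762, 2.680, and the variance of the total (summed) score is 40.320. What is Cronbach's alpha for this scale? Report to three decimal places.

Σσᵢ² = 2.772 + 2.605 + 2.205 + 1.440 + 2.762 + 2.680 = 14.464
α = (k/(k−1))·(1 − Σσᵢ²/σ²_total) = (6/5)·(1 − 14.464/40.320) = 0.770

Cronbach's alpha = 0.770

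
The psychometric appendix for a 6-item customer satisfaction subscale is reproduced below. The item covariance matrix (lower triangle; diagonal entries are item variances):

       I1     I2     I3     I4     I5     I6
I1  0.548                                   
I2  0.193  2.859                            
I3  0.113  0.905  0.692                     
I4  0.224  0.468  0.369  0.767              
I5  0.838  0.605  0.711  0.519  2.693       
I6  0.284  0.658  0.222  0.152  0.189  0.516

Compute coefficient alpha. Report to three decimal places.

Σσ²ᵢ = 0.548 + 2.859 + 0.692 + 0.767 + 2.693 + 0.516 = 8.075
Σ_{i<j} σ_ij = 6.450
σ²_T = 8.075 + 2 × 6.450 = 20.975
α = (k/(k−1))·(1 − Σσ²ᵢ/σ²_T) = (6/5)·(1 − 8.075/20.975) = 0.738

α = 0.738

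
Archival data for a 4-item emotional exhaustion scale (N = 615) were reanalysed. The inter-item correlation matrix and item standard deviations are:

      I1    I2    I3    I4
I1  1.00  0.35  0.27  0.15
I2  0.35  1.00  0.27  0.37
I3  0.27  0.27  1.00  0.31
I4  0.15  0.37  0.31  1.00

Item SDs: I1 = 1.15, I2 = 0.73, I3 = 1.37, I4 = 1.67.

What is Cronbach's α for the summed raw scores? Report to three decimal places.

Σσ²ᵢ = 1.15² + 0.73² + 1.37² + 1.67² = 6.5212
Covariances σ_ij = r_ij · s_i · s_j:
  σ(I1,I2) = 0.35 × 1.15 × 0.73 = 0.2938
  σ(I1,I3) = 0.27 × 1.15 × 1.37 = 0.4254
  σ(I1,I4) = 0.15 × 1.15 × 1.67 = 0.2881
  σ(I2,I3) = 0.27 × 0.73 × 1.37 = 0.2700
  σ(I2,I4) = 0.37 × 0.73 × 1.67 = 0.4511
  σ(I3,I4) = 0.31 × 1.37 × 1.67 = 0.7092
σ²_T = Σσ²ᵢ + 2·Σσ_ij = 6.5212 + 2 × 2.4376 = 11.3964
α = (4/3)·(1 − 6.5212/11.3964) = 0.570

Cronbach's α = 0.570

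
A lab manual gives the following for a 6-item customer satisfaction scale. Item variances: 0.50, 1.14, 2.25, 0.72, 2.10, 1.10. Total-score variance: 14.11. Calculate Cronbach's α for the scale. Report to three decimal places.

Cronbach's α = 0.536

ΣVar(i) = 0.50 + 1.14 + 2.25 + 0.72 + 2.10 + 1.10 = 7.81
α = (k/(k−1))·(1 − ΣVar(i)/σ²_T) = (6/5)·(1 − 7.81/14.11) = 0.536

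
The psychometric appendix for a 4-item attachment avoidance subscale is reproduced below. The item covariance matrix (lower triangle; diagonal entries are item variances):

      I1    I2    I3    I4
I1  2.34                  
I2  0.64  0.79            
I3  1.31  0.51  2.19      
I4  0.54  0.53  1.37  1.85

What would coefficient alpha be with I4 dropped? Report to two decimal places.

Remaining items: I1, I2, I3 (k = 3).
Σσᵢ² = 2.34 + 0.79 + 2.19 = 5.32
total variance = 5.32 + 2 × 2.46 = 10.24
α (item deleted) = (3/2)·(1 − 5.32/10.24) = 0.72

coefficient alpha = 0.72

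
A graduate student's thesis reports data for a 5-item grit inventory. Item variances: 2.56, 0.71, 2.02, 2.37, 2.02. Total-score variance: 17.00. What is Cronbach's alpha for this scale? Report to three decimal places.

α = 0.538

Σσ²ᵢ = 2.56 + 0.71 + 2.02 + 2.37 + 2.02 = 9.68
α = (k/(k−1))·(1 − Σσ²ᵢ/σ²_T) = (5/4)·(1 − 9.68/17.00) = 0.538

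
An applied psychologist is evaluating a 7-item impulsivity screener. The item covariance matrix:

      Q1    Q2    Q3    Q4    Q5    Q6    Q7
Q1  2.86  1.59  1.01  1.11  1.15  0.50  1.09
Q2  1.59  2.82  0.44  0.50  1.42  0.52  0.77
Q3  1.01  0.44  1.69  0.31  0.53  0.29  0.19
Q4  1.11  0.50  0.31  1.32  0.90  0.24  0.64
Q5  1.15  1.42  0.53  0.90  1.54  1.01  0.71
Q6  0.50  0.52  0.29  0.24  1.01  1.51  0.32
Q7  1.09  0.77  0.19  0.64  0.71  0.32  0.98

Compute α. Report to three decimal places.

Σσ²ᵢ = 2.86 + 2.82 + 1.69 + 1.32 + 1.54 + 1.51 + 0.98 = 12.72
Sum of off-diagonal covariances = 15.24
σ²_total = 12.72 + 2 × 15.24 = 43.20
α = (k/(k−1))·(1 − Σσ²ᵢ/σ²_total) = (7/6)·(1 − 12.72/43.20) = 0.823

α = 0.823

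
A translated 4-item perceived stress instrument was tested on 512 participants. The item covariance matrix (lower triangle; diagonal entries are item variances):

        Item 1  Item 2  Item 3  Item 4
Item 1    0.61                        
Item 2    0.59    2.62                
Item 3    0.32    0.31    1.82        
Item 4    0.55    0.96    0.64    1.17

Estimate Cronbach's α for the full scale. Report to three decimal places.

Σσᵢ² = 0.61 + 2.62 + 1.82 + 1.17 = 6.22
Σ_{i<j} σ_ij = 3.37
σ²_total = 6.22 + 2 × 3.37 = 12.96
α = (k/(k−1))·(1 − Σσᵢ²/σ²_total) = (4/3)·(1 − 6.22/12.96) = 0.693

α = 0.693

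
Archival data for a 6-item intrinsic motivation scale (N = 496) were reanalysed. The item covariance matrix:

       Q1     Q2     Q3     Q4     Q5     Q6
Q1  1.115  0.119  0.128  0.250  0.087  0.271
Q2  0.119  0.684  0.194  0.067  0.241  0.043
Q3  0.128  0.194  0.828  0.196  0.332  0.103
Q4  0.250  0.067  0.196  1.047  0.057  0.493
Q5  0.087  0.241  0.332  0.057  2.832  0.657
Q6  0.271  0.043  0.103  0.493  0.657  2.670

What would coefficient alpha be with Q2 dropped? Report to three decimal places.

Remaining items: Q1, Q3, Q4, Q5, Q6 (k = 5).
Σσᵢ² = 1.115 + 0.828 + 1.047 + 2.832 + 2.670 = 8.492
Var(T) = 8.492 + 2 × 2.574 = 13.640
α (item deleted) = (5/4)·(1 − 8.492/13.640) = 0.472

coefficient alpha = 0.472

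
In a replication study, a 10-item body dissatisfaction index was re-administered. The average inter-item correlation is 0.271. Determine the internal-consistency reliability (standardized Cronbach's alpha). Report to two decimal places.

Standardized α = k·r̄ / (1 + (k−1)·r̄) = 10 × 0.271 / (1 + 9 × 0.271)
  = 2.7100 / 3.4390 = 0.79

standardized Cronbach's alpha = 0.79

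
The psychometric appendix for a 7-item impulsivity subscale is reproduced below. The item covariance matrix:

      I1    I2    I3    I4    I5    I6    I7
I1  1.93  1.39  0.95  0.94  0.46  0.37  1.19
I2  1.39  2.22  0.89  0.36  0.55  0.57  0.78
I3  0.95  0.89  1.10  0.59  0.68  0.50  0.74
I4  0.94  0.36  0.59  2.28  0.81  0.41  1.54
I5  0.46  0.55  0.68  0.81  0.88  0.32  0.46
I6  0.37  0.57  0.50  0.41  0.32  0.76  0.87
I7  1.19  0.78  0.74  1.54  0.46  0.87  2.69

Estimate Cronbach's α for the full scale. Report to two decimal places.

α = 0.84

Σσᵢ² = 1.93 + 2.22 + 1.10 + 2.28 + 0.88 + 0.76 + 2.69 = 11.86
Sum of off-diagonal covariances = 15.37
σ²_total = 11.86 + 2 × 15.37 = 42.60
α = (k/(k−1))·(1 − Σσᵢ²/σ²_total) = (7/6)·(1 − 11.86/42.60) = 0.84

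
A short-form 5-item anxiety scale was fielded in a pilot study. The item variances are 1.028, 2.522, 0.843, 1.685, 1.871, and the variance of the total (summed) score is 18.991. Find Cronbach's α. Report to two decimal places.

Cronbach's α = 0.73

ΣVar(i) = 1.028 + 2.522 + 0.843 + 1.685 + 1.871 = 7.949
α = (k/(k−1))·(1 − ΣVar(i)/σ²_total) = (5/4)·(1 − 7.949/18.991) = 0.73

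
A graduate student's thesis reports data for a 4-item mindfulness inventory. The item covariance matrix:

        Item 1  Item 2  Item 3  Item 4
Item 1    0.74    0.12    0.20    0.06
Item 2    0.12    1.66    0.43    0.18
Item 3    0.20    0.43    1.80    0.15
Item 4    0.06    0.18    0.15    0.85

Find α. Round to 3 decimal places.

α = 0.415

ΣVar(i) = 0.74 + 1.66 + 1.80 + 0.85 = 5.05
Σ_{i<j} σ_ij = 1.14
σ²_T = 5.05 + 2 × 1.14 = 7.33
α = (k/(k−1))·(1 − ΣVar(i)/σ²_T) = (4/3)·(1 − 5.05/7.33) = 0.415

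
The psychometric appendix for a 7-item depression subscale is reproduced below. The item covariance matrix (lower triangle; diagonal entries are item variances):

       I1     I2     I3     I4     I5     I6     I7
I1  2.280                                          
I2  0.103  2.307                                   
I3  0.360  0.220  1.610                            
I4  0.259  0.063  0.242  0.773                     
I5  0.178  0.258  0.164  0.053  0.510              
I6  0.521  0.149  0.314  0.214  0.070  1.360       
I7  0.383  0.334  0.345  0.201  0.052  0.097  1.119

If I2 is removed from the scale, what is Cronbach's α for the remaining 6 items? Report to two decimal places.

Remaining items: I1, I3, I4, I5, I6, I7 (k = 6).
ΣVar(i) = 2.280 + 1.610 + 0.773 + 0.510 + 1.360 + 1.119 = 7.652
σ²_T = 7.652 + 2 × 3.453 = 14.558
α (item deleted) = (6/5)·(1 − 7.652/14.558) = 0.57

Cronbach's α = 0.57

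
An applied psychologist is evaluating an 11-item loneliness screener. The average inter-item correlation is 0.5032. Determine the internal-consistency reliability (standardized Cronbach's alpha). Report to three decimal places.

standardized Cronbach's alpha = 0.918

Standardized α = k·r̄ / (1 + (k−1)·r̄) = 11 × 0.5032 / (1 + 10 × 0.5032)
  = 5.5352 / 6.0320 = 0.918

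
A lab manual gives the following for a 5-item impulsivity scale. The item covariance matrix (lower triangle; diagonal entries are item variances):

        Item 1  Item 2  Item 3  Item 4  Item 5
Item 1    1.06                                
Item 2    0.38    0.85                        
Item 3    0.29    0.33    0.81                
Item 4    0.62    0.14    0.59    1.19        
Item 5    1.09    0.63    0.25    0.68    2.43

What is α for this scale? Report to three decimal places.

α = 0.765

Σσ²ᵢ = 1.06 + 0.85 + 0.81 + 1.19 + 2.43 = 6.34
Sum of off-diagonal covariances = 5.00
σ²_T = 6.34 + 2 × 5.00 = 16.34
α = (k/(k−1))·(1 − Σσ²ᵢ/σ²_T) = (5/4)·(1 − 6.34/16.34) = 0.765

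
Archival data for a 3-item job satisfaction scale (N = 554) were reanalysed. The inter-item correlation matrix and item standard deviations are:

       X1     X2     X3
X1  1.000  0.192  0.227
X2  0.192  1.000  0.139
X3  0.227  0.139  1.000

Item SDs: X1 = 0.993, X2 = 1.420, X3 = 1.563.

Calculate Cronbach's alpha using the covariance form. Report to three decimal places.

Cronbach's alpha = 0.382

Σσ²ᵢ = 0.993² + 1.420² + 1.563² = 5.4454
Covariances σ_ij = r_ij · s_i · s_j:
  σ(X1,X2) = 0.192 × 0.993 × 1.420 = 0.2707
  σ(X1,X3) = 0.227 × 0.993 × 1.563 = 0.3523
  σ(X2,X3) = 0.139 × 1.420 × 1.563 = 0.3085
σ²_T = Σσ²ᵢ + 2·Σσ_ij = 5.4454 + 2 × 0.9315 = 7.3084
α = (3/2)·(1 − 5.4454/7.3084) = 0.382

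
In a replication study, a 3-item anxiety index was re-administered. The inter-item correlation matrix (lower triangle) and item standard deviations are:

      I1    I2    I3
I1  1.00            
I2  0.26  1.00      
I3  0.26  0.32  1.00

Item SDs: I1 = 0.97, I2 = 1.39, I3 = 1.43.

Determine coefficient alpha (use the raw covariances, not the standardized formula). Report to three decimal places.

Σσ²ᵢ = 0.97² + 1.39² + 1.43² = 4.9179
Covariances σ_ij = r_ij · s_i · s_j:
  σ(I1,I2) = 0.26 × 0.97 × 1.39 = 0.3506
  σ(I1,I3) = 0.26 × 0.97 × 1.43 = 0.3606
  σ(I2,I3) = 0.32 × 1.39 × 1.43 = 0.6361
σ²_T = Σσ²ᵢ + 2·Σσ_ij = 4.9179 + 2 × 1.3473 = 7.6125
α = (3/2)·(1 − 4.9179/7.6125) = 0.531

α = 0.531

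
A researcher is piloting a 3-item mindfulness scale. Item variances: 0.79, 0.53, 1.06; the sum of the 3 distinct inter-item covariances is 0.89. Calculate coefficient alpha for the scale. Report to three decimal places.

α = 0.642

Σσ²ᵢ = 0.79 + 0.53 + 1.06 = 2.38
Sum of distinct covariances = 0.89
total variance = Σσ²ᵢ + 2·Σcov = 2.38 + 2 × 0.89 = 4.16
α = (3/2)·(1 − 2.38/4.16) = 0.642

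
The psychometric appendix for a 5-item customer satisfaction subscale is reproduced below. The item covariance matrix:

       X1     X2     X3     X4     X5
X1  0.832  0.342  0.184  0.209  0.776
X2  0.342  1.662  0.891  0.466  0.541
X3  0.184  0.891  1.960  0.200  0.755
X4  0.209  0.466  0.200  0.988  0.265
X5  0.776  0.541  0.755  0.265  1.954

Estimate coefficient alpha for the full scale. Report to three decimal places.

coefficient alpha = 0.695

Σσᵢ² = 0.832 + 1.662 + 1.960 + 0.988 + 1.954 = 7.396
Sum of the distinct covariances = 4.629
total variance = 7.396 + 2 × 4.629 = 16.654
α = (k/(k−1))·(1 − Σσᵢ²/total variance) = (5/4)·(1 − 7.396/16.654) = 0.695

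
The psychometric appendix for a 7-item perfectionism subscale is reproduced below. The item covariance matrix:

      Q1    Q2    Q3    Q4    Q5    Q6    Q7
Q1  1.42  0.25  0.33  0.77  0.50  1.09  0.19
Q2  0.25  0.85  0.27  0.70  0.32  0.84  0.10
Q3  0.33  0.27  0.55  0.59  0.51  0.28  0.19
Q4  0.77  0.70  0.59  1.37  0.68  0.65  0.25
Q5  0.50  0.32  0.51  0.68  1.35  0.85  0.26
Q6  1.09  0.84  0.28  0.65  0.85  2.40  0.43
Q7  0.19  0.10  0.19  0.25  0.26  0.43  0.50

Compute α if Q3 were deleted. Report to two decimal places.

α = 0.80

Remaining items: Q1, Q2, Q4, Q5, Q6, Q7 (k = 6).
ΣVar(i) = 1.42 + 0.85 + 1.37 + 1.35 + 2.40 + 0.50 = 7.89
σ²_T = 7.89 + 2 × 7.88 = 23.65
α (item deleted) = (6/5)·(1 − 7.89/23.65) = 0.80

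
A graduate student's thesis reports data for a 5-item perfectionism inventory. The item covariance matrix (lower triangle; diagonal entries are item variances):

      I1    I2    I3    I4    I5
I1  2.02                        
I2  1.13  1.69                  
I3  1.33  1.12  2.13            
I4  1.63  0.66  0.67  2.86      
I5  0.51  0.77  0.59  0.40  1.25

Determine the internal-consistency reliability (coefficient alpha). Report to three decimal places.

Σσ²ᵢ = 2.02 + 1.69 + 2.13 + 2.86 + 1.25 = 9.95
Sum of the distinct covariances = 8.81
σ²_total = 9.95 + 2 × 8.81 = 27.57
α = (k/(k−1))·(1 − Σσ²ᵢ/σ²_total) = (5/4)·(1 − 9.95/27.57) = 0.799

α = 0.799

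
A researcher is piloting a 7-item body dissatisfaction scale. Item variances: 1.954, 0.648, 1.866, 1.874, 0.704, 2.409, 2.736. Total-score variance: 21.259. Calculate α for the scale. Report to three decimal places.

α = 0.498

sum of item variances = 1.954 + 0.648 + 1.866 + 1.874 + 0.704 + 2.409 + 2.736 = 12.191
α = (k/(k−1))·(1 − sum of item variances/total variance) = (7/6)·(1 − 12.191/21.259) = 0.498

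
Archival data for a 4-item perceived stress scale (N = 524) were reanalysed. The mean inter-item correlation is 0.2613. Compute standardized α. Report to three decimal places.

α = 0.586

Standardized α = k·r̄ / (1 + (k−1)·r̄) = 4 × 0.2613 / (1 + 3 × 0.2613)
  = 1.0452 / 1.7839 = 0.586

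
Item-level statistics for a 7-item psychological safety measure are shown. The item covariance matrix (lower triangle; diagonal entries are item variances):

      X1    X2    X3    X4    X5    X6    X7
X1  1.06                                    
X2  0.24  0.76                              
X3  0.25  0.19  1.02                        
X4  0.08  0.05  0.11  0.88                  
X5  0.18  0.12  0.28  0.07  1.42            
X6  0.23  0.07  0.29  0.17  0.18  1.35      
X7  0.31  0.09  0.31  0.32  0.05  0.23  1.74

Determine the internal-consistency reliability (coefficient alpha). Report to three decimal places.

sum of item variances = 1.06 + 0.76 + 1.02 + 0.88 + 1.42 + 1.35 + 1.74 = 8.23
Sum of off-diagonal covariances = 3.82
total variance = 8.23 + 2 × 3.82 = 15.87
α = (k/(k−1))·(1 − sum of item variances/total variance) = (7/6)·(1 − 8.23/15.87) = 0.562

α = 0.562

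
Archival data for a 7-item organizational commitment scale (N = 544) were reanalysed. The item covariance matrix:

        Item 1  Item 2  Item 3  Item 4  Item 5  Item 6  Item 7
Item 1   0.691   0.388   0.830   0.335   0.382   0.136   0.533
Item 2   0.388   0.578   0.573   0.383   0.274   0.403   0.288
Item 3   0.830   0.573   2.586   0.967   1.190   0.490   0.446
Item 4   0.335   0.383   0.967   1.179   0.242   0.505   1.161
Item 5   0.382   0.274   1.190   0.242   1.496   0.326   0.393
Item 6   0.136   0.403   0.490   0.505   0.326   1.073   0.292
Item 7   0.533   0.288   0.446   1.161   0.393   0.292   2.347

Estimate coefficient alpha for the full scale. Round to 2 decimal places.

Σσᵢ² = 0.691 + 0.578 + 2.586 + 1.179 + 1.496 + 1.073 + 2.347 = 9.950
Σ_{i<j} σ_ij = 10.537
Var(T) = 9.950 + 2 × 10.537 = 31.024
α = (k/(k−1))·(1 − Σσᵢ²/Var(T)) = (7/6)·(1 − 9.950/31.024) = 0.79

coefficient alpha = 0.79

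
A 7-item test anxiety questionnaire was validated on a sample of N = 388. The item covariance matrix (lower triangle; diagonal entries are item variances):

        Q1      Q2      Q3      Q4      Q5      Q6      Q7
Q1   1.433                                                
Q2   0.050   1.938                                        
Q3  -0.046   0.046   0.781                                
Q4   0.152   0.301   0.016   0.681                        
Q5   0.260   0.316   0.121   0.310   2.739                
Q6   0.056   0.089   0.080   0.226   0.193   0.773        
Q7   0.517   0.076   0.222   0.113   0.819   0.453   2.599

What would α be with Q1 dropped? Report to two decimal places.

Remaining items: Q2, Q3, Q4, Q5, Q6, Q7 (k = 6).
sum of item variances = 1.938 + 0.781 + 0.681 + 2.739 + 0.773 + 2.599 = 9.511
σ²_T = 9.511 + 2 × 3.381 = 16.273
α (item deleted) = (6/5)·(1 − 9.511/16.273) = 0.50

α = 0.50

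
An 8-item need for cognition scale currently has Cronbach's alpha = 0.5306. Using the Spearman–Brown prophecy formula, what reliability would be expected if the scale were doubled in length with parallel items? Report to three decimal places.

predicted reliability = 0.693

Length factor m = 2
α' = m·α / (1 + (m−1)·α)
   = 2 × 0.5306 / (1 + (2 − 1) × 0.5306)
   = 1.0612 / 1.5306 = 0.693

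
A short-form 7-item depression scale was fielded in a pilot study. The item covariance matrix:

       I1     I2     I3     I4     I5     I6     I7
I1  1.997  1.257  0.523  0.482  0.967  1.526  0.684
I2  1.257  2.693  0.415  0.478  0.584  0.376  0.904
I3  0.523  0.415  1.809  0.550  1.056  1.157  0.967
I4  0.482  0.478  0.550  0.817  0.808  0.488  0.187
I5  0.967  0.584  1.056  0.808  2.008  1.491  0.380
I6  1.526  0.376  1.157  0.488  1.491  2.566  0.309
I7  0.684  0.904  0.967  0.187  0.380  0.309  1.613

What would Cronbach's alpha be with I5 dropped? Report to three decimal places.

Cronbach's alpha = 0.770

Remaining items: I1, I2, I3, I4, I6, I7 (k = 6).
ΣVar(i) = 1.997 + 2.693 + 1.809 + 0.817 + 2.566 + 1.613 = 11.495
σ²_T = 11.495 + 2 × 10.303 = 32.101
α (item deleted) = (6/5)·(1 − 11.495/32.101) = 0.770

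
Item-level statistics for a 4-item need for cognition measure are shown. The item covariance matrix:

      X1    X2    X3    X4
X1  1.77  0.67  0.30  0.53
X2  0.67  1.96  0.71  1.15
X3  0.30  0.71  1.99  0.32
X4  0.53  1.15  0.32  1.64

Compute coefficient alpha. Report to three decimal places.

coefficient alpha = 0.667

Σσᵢ² = 1.77 + 1.96 + 1.99 + 1.64 = 7.36
Sum of off-diagonal covariances = 3.68
Var(T) = 7.36 + 2 × 3.68 = 14.72
α = (k/(k−1))·(1 − Σσᵢ²/Var(T)) = (4/3)·(1 − 7.36/14.72) = 0.667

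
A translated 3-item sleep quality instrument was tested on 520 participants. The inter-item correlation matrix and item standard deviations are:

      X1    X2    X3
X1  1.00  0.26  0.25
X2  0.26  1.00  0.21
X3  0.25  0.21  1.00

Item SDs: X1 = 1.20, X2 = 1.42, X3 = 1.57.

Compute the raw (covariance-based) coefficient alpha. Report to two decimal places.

α = 0.48

Σσ²ᵢ = 1.20² + 1.42² + 1.57² = 5.9213
Covariances σ_ij = r_ij · s_i · s_j:
  σ(X1,X2) = 0.26 × 1.20 × 1.42 = 0.4430
  σ(X1,X3) = 0.25 × 1.20 × 1.57 = 0.4710
  σ(X2,X3) = 0.21 × 1.42 × 1.57 = 0.4682
σ²_T = Σσ²ᵢ + 2·Σσ_ij = 5.9213 + 2 × 1.3822 = 8.6857
α = (3/2)·(1 − 5.9213/8.6857) = 0.48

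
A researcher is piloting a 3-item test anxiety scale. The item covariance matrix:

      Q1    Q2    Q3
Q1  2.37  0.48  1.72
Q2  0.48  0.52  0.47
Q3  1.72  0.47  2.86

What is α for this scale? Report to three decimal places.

Σσ²ᵢ = 2.37 + 0.52 + 2.86 = 5.75
Sum of the distinct covariances = 2.67
σ²_total = 5.75 + 2 × 2.67 = 11.09
α = (k/(k−1))·(1 − Σσ²ᵢ/σ²_total) = (3/2)·(1 − 5.75/11.09) = 0.722

α = 0.722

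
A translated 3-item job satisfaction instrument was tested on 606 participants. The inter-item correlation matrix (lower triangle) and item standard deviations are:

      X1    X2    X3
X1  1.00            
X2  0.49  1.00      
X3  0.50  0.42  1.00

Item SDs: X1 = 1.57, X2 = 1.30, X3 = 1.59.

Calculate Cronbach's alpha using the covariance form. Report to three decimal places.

α = 0.724

Σσ²ᵢ = 1.57² + 1.30² + 1.59² = 6.6830
Covariances σ_ij = r_ij · s_i · s_j:
  σ(X1,X2) = 0.49 × 1.57 × 1.30 = 1.0001
  σ(X1,X3) = 0.50 × 1.57 × 1.59 = 1.2482
  σ(X2,X3) = 0.42 × 1.30 × 1.59 = 0.8681
σ²_T = Σσ²ᵢ + 2·Σσ_ij = 6.6830 + 2 × 3.1164 = 12.9158
α = (3/2)·(1 − 6.6830/12.9158) = 0.724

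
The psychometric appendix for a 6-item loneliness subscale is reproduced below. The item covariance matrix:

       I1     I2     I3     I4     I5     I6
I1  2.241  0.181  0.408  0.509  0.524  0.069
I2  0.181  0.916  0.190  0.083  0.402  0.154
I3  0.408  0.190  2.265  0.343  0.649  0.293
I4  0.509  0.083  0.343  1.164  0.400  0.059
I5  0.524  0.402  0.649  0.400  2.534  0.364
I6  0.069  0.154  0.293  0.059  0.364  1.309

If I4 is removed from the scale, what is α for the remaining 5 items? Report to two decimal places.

α = 0.51

Remaining items: I1, I2, I3, I5, I6 (k = 5).
sum of item variances = 2.241 + 0.916 + 2.265 + 2.534 + 1.309 = 9.265
σ²_total = 9.265 + 2 × 3.234 = 15.733
α (item deleted) = (5/4)·(1 − 9.265/15.733) = 0.51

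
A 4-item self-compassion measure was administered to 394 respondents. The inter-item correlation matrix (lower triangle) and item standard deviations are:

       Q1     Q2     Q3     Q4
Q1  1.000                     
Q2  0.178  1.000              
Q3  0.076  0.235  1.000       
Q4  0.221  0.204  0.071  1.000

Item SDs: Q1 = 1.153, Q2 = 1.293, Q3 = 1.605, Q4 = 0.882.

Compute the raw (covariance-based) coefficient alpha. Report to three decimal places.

α = 0.418

Σσ²ᵢ = 1.153² + 1.293² + 1.605² + 0.882² = 6.3552
Covariances σ_ij = r_ij · s_i · s_j:
  σ(Q1,Q2) = 0.178 × 1.153 × 1.293 = 0.2654
  σ(Q1,Q3) = 0.076 × 1.153 × 1.605 = 0.1406
  σ(Q1,Q4) = 0.221 × 1.153 × 0.882 = 0.2247
  σ(Q2,Q3) = 0.235 × 1.293 × 1.605 = 0.4877
  σ(Q2,Q4) = 0.204 × 1.293 × 0.882 = 0.2326
  σ(Q3,Q4) = 0.071 × 1.605 × 0.882 = 0.1005
σ²_T = Σσ²ᵢ + 2·Σσ_ij = 6.3552 + 2 × 1.4515 = 9.2582
α = (4/3)·(1 − 6.3552/9.2582) = 0.418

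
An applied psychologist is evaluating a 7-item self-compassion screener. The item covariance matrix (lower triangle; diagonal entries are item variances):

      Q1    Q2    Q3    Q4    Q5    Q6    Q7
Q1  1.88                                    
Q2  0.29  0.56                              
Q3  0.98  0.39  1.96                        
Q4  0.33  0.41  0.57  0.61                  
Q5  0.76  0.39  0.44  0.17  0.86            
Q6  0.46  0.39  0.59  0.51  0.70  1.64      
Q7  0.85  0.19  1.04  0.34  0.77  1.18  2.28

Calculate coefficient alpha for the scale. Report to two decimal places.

Σσ²ᵢ = 1.88 + 0.56 + 1.96 + 0.61 + 0.86 + 1.64 + 2.28 = 9.79
Sum of off-diagonal covariances = 11.75
Var(T) = 9.79 + 2 × 11.75 = 33.29
α = (k/(k−1))·(1 − Σσ²ᵢ/Var(T)) = (7/6)·(1 − 9.79/33.29) = 0.82

α = 0.82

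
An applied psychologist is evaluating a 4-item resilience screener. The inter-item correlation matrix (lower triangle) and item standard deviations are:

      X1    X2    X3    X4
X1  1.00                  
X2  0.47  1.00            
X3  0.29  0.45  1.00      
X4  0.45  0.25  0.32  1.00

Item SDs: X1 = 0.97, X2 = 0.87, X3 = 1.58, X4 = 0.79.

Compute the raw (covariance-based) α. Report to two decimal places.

α = 0.66

Σσ²ᵢ = 0.97² + 0.87² + 1.58² + 0.79² = 4.8183
Covariances σ_ij = r_ij · s_i · s_j:
  σ(X1,X2) = 0.47 × 0.97 × 0.87 = 0.3966
  σ(X1,X3) = 0.29 × 0.97 × 1.58 = 0.4445
  σ(X1,X4) = 0.45 × 0.97 × 0.79 = 0.3448
  σ(X2,X3) = 0.45 × 0.87 × 1.58 = 0.6186
  σ(X2,X4) = 0.25 × 0.87 × 0.79 = 0.1718
  σ(X3,X4) = 0.32 × 1.58 × 0.79 = 0.3994
σ²_T = Σσ²ᵢ + 2·Σσ_ij = 4.8183 + 2 × 2.3757 = 9.5697
α = (4/3)·(1 − 4.8183/9.5697) = 0.66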